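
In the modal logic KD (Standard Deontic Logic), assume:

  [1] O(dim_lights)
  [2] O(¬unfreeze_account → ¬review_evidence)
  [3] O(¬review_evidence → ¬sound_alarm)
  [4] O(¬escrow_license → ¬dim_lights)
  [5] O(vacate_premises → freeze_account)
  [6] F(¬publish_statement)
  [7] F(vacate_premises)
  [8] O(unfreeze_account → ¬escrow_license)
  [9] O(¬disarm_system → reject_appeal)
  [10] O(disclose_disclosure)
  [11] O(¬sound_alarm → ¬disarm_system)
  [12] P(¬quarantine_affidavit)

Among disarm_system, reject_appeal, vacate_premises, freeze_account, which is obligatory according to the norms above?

reject_appeal

Premise 1 states O(dim_lights) outright.
The contrapositive of premise 4 (O(¬escrow_license → ¬dim_lights)) is O(dim_lights → escrow_license), and O(dim_lights) is already established, so O(escrow_license).
Premise 8, O(unfreeze_account → ¬escrow_license), contraposes to O(escrow_license → ¬unfreeze_account); with O(escrow_license) we get O(¬unfreeze_account).
Premise 2 is O(¬unfreeze_account → ¬review_evidence); since O(¬unfreeze_account), deontic closure gives O(¬review_evidence).
From O(¬review_evidence) and premise 3, O(¬review_evidence → ¬sound_alarm), we obtain O(¬sound_alarm).
With premise 11, O(¬sound_alarm → ¬disarm_system), the K-axiom yields O(¬disarm_system).
From O(¬disarm_system) and premise 9, O(¬disarm_system → reject_appeal), we obtain O(reject_appeal).
So O(reject_appeal) holds — reject_appeal is obligatory. None of the other listed options is made obligatory by any chain of premises.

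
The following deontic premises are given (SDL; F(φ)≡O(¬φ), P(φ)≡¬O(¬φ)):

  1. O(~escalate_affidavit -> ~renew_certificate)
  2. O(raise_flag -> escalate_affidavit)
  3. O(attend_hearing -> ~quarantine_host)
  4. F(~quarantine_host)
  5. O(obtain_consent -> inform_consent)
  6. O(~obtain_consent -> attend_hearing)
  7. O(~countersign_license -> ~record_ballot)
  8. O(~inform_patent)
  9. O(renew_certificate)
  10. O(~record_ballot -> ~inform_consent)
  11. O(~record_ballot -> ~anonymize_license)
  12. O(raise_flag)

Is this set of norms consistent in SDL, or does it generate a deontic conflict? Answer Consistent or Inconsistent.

Premise 1 is O(~escalate_affidavit -> ~renew_certificate), but O(~escalate_affidavit) is not derivable from the premises, so it does not yield O(~renew_certificate).
So O(~renew_certificate) is not derivable, and the apparent clash with O(renew_certificate) does not arise.
A world satisfying every obligation exists (e.g. anonymize_license=false, attend_hearing=false, countersign_license=true, escalate_affidavit=true, inform_consent=true, inform_patent=false, obtain_consent=true, quarantine_host=true, raise_flag=true, record_ballot=true, renew_certificate=true); no atom is both obligatory and forbidden, so the set is consistent.

Consistent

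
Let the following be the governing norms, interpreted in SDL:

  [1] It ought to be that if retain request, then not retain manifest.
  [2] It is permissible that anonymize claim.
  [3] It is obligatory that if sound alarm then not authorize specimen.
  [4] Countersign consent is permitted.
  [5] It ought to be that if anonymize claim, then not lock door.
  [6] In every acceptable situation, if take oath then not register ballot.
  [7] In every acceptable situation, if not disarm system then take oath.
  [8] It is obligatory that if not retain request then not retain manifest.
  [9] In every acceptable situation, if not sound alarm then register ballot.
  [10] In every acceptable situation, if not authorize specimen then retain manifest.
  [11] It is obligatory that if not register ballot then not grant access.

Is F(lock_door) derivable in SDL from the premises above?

Premise 5 is O(anonymize_claim → ¬lock_door), but O(anonymize_claim) is not derivable from the premises (the permission P(anonymize_claim) asserts only ¬O(¬anonymize_claim), not O(anonymize_claim)), so it does not yield O(¬lock_door).
No other premise forces O(¬lock_door). An ideal world satisfying every premise can still have lock_door true, so F(lock_door) is not derivable.

No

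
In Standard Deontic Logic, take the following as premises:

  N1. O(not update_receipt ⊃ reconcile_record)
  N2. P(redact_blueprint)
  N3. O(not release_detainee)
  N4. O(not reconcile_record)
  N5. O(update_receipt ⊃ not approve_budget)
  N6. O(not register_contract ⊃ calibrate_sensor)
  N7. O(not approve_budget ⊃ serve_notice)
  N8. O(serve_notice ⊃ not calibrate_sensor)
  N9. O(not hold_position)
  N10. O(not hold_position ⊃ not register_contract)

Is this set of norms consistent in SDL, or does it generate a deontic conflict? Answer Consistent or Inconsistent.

Premise 9 states O(not hold_position) outright.
With premise 10, O(not hold_position ⊃ not register_contract), the K-axiom yields O(not register_contract).
With premise 6, O(not register_contract ⊃ calibrate_sensor), the K-axiom yields O(calibrate_sensor).
The contrapositive of premise 8 (O(serve_notice ⊃ not calibrate_sensor)) is O(calibrate_sensor ⊃ not serve_notice), and O(calibrate_sensor) is already established, so O(not serve_notice).
The contrapositive of premise 7 (O(not approve_budget ⊃ serve_notice)) is O(not serve_notice ⊃ approve_budget), and O(not serve_notice) is already established, so O(approve_budget).
Premise 5 is O(update_receipt ⊃ not approve_budget); contrapositively O(approve_budget ⊃ not update_receipt). Since O(approve_budget) holds, K gives O(not update_receipt).
Applying K to premise 1 (O(not update_receipt ⊃ reconcile_record)) and O(not update_receipt) yields O(reconcile_record).
Yet premise 4 states O(not reconcile_record).
We now have both O(reconcile_record) and O(not reconcile_record) — reconcile_record is simultaneously obligatory and forbidden, violating the D-axiom.

Inconsistent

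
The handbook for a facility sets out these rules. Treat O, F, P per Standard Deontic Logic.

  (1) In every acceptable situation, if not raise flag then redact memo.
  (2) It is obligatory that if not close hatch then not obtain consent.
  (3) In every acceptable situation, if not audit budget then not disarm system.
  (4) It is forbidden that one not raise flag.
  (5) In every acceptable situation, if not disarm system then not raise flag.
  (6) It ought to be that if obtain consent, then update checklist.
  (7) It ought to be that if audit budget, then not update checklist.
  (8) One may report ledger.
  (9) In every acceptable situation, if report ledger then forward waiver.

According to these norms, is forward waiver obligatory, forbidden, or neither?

Premise 9 is O(report_ledger → forward_waiver), but O(report_ledger) is not derivable from the premises (the permission P(report_ledger) asserts only ¬O(¬report_ledger), not O(report_ledger)), so it does not yield O(forward_waiver).
No premise or chain of K-axiom applications forces O(forward_waiver), and none forces O(¬forward_waiver). So forward_waiver is neither obligatory nor forbidden under these norms.

Neither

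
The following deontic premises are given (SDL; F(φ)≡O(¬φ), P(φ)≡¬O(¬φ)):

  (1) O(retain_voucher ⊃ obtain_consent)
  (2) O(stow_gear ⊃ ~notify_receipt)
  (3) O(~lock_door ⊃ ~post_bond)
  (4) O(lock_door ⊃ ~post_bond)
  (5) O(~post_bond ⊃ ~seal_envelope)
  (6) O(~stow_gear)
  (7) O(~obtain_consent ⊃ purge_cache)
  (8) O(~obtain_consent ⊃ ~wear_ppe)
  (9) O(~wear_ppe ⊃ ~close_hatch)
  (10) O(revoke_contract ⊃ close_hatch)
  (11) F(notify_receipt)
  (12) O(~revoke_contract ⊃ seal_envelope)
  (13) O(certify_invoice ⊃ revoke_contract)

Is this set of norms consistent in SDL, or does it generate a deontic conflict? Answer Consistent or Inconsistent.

Consistent

Premise 2 is O(stow_gear ⊃ ~notify_receipt); even if O(~notify_receipt) held, inferring O(stow_gear) would be affirming the consequent — invalid.
So O(stow_gear) is not derivable, and the apparent clash with O(~stow_gear) does not arise.
A world satisfying every obligation exists (e.g. certify_invoice=false, close_hatch=true, lock_door=false, notify_receipt=false, obtain_consent=true, post_bond=false, purge_cache=false, retain_voucher=false, revoke_contract=true, seal_envelope=false, stow_gear=false, wear_ppe=true); no atom is both obligatory and forbidden, so the set is consistent.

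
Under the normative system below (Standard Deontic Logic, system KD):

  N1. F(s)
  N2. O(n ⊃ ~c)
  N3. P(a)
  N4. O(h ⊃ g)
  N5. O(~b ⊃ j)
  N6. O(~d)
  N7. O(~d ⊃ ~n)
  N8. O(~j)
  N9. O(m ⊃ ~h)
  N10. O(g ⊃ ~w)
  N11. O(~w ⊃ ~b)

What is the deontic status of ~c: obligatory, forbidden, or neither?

Neither

Premise 2 is O(n ⊃ ~c), but O(n) is not derivable from the premises, so it does not yield O(~c).
No premise or chain of K-axiom applications forces O(~c), and none forces O(c). So ~c is neither obligatory nor forbidden under these norms.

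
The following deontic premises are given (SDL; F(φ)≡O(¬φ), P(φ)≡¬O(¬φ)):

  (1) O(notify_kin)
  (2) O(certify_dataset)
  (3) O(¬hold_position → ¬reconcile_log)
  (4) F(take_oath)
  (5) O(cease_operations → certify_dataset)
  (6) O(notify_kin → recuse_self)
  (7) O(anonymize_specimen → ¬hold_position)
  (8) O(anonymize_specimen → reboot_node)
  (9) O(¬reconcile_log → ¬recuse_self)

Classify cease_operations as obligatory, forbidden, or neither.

Premise 5 is O(cease_operations → certify_dataset); even if O(certify_dataset) held, inferring O(cease_operations) would be affirming the consequent — invalid.
No premise or chain of K-axiom applications forces O(cease_operations), and none forces O(¬cease_operations). So cease_operations is neither obligatory nor forbidden under these norms.

Neither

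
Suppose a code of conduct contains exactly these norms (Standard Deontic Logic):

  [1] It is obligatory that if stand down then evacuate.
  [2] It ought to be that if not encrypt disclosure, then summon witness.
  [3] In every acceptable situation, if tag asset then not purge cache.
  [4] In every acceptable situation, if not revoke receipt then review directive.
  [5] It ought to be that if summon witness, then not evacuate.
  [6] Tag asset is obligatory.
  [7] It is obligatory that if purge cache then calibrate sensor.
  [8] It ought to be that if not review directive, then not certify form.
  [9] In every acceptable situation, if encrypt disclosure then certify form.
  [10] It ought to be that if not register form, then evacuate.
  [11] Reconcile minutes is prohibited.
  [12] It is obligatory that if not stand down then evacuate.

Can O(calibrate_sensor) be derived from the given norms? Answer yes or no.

No

Premise 7 is O(purge_cache → calibrate_sensor), but O(purge_cache) is not derivable from the premises, so it does not yield O(calibrate_sensor).
No other premise forces O(calibrate_sensor). An ideal world satisfying every premise can still have calibrate_sensor false, so O(calibrate_sensor) is not derivable.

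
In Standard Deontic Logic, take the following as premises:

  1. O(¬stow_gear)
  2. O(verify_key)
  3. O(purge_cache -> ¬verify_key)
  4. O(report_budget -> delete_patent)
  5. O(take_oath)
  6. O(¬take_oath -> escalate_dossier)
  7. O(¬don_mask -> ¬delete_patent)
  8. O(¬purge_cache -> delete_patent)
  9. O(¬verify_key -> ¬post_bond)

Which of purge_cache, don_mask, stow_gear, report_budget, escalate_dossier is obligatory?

From premise 2 we have O(verify_key).
Premise 3 is O(purge_cache -> ¬verify_key); contrapositively O(verify_key -> ¬purge_cache). Since O(verify_key) holds, K gives O(¬purge_cache).
Applying K to premise 8 (O(¬purge_cache -> delete_patent)) and O(¬purge_cache) yields O(delete_patent).
The contrapositive of premise 7 (O(¬don_mask -> ¬delete_patent)) is O(delete_patent -> don_mask), and O(delete_patent) is already established, so O(don_mask).
So O(don_mask) holds — don_mask is obligatory. None of the other listed options is made obligatory by any chain of premises.

don_mask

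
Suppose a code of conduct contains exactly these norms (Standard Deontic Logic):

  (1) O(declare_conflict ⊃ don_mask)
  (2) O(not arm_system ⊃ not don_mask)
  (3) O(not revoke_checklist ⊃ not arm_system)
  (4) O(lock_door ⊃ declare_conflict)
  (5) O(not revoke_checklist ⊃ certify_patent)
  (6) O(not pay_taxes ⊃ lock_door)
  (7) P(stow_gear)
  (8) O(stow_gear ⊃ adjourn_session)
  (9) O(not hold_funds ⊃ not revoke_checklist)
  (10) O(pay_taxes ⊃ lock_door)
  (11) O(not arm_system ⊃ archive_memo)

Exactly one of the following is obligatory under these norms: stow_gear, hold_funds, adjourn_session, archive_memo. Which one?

Premises 10 and 6 cover both cases: O(pay_taxes ⊃ lock_door) and O(not pay_taxes ⊃ lock_door). Since pay_taxes ∨ not pay_taxes is a tautology, O(lock_door) follows.
With premise 4, O(lock_door ⊃ declare_conflict), the K-axiom yields O(declare_conflict).
Applying K to premise 1 (O(declare_conflict ⊃ don_mask)) and O(declare_conflict) yields O(don_mask).
Premise 2, O(not arm_system ⊃ not don_mask), contraposes to O(don_mask ⊃ arm_system); with O(don_mask) we get O(arm_system).
The contrapositive of premise 3 (O(not revoke_checklist ⊃ not arm_system)) is O(arm_system ⊃ revoke_checklist), and O(arm_system) is already established, so O(revoke_checklist).
Premise 9, O(not hold_funds ⊃ not revoke_checklist), contraposes to O(revoke_checklist ⊃ hold_funds); with O(revoke_checklist) we get O(hold_funds).
So O(hold_funds) holds — hold_funds is obligatory. None of the other listed options is made obligatory by any chain of premises.

hold_funds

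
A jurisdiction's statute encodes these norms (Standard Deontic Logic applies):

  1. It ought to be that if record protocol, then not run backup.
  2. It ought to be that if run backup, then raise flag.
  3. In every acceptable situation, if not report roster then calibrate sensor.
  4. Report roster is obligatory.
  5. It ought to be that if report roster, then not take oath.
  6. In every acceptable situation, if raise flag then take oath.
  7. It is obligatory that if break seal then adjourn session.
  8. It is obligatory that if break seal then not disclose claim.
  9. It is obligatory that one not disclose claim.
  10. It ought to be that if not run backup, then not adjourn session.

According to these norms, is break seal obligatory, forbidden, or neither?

Forbidden

From premise 4 we have O(report_roster).
Premise 5 is O(report_roster → ¬take_oath); since O(report_roster), deontic closure gives O(¬take_oath).
Premise 6 is O(raise_flag → take_oath); contrapositively O(¬take_oath → ¬raise_flag). Since O(¬take_oath) holds, K gives O(¬raise_flag).
Premise 2, O(run_backup → raise_flag), contraposes to O(¬raise_flag → ¬run_backup); with O(¬raise_flag) we get O(¬run_backup).
From O(¬run_backup) and premise 10, O(¬run_backup → ¬adjourn_session), we obtain O(¬adjourn_session).
The contrapositive of premise 7 (O(break_seal → adjourn_session)) is O(¬adjourn_session → ¬break_seal), and O(¬adjourn_session) is already established, so O(¬break_seal).
Premises 1, 3, 8, 9 do not contribute to this derivation.
Thus O(¬break_seal), which is F(break_seal): break_seal is forbidden.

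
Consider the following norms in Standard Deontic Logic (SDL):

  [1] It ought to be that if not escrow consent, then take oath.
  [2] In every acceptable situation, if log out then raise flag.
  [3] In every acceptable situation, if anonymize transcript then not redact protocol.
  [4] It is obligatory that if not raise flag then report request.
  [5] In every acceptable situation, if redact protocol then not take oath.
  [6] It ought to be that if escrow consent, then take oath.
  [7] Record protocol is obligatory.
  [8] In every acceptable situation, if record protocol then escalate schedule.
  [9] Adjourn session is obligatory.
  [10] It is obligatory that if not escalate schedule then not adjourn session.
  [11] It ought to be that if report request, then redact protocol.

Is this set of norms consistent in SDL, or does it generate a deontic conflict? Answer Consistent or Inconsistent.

Consistent

Premise 10 is O(¬escalate_schedule → ¬adjourn_session), but O(¬escalate_schedule) is not derivable from the premises, so it does not yield O(¬adjourn_session).
So O(¬adjourn_session) is not derivable, and the apparent clash with O(adjourn_session) does not arise.
A world satisfying every obligation exists (e.g. adjourn_session=true, anonymize_transcript=false, escalate_schedule=true, escrow_consent=false, log_out=false, raise_flag=true, record_protocol=true, redact_protocol=false, report_request=false, take_oath=true); no atom is both obligatory and forbidden, so the set is consistent.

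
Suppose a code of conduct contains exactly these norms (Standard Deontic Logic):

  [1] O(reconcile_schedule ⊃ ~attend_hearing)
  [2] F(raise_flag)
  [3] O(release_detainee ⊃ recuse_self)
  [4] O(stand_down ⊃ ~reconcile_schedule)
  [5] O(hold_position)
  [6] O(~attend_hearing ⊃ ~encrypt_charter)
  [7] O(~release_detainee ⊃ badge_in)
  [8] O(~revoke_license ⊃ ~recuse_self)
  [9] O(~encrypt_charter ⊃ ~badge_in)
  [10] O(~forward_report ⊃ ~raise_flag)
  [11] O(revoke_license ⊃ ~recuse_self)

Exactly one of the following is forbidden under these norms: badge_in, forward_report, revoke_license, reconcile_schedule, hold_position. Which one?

reconcile_schedule

Premises 11 and 8 cover both cases: O(revoke_license ⊃ ~recuse_self) and O(~revoke_license ⊃ ~recuse_self). Since revoke_license ∨ ~revoke_license is a tautology, O(~recuse_self) follows.
The contrapositive of premise 3 (O(release_detainee ⊃ recuse_self)) is O(~recuse_self ⊃ ~release_detainee), and O(~recuse_self) is already established, so O(~release_detainee).
From O(~release_detainee) and premise 7, O(~release_detainee ⊃ badge_in), we obtain O(badge_in).
The contrapositive of premise 9 (O(~encrypt_charter ⊃ ~badge_in)) is O(badge_in ⊃ encrypt_charter), and O(badge_in) is already established, so O(encrypt_charter).
Premise 6 is O(~attend_hearing ⊃ ~encrypt_charter); contrapositively O(encrypt_charter ⊃ attend_hearing). Since O(encrypt_charter) holds, K gives O(attend_hearing).
The contrapositive of premise 1 (O(reconcile_schedule ⊃ ~attend_hearing)) is O(attend_hearing ⊃ ~reconcile_schedule), and O(attend_hearing) is already established, so O(~reconcile_schedule).
So O(~reconcile_schedule) holds, i.e. reconcile_schedule is forbidden. None of the other listed options is forbidden under the premises.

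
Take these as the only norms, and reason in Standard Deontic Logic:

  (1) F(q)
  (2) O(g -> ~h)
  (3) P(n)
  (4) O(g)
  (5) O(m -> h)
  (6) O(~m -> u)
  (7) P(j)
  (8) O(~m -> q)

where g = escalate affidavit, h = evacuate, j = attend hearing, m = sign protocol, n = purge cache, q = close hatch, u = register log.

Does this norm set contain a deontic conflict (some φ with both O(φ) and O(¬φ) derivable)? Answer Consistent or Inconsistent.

Premise 1, F(q), is equivalent to O(~q).
Premise 8, O(~m -> q), contraposes to O(~q -> m); with O(~q) we get O(m).
Applying K to premise 5 (O(m -> h)) and O(m) yields O(h).
Premise 2, O(g -> ~h), contraposes to O(h -> ~g); with O(h) we get O(~g).
However, premise 4 gives O(g).
We now have both O(~g) and O(g) — g is simultaneously obligatory and forbidden, violating the D-axiom.

Inconsistent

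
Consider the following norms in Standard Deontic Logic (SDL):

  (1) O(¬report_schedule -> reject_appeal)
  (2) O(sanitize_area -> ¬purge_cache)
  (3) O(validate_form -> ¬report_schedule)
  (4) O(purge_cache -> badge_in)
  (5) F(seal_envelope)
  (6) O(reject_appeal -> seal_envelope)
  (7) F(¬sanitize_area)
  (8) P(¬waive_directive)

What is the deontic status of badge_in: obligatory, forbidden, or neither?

Neither

Premise 4 is O(purge_cache -> badge_in), but O(purge_cache) is not derivable from the premises, so it does not yield O(badge_in).
No premise or chain of K-axiom applications forces O(badge_in), and none forces O(¬badge_in). So badge_in is neither obligatory nor forbidden under these norms.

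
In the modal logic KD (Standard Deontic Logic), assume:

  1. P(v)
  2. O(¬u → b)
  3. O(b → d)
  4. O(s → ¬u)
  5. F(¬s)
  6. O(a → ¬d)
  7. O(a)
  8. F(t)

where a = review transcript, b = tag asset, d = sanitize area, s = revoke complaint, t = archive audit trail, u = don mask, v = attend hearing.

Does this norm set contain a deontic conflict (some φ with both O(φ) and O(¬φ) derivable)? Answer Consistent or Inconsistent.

Inconsistent

Premise 7 states O(a) outright.
Premise 6 is O(a → ¬d); since O(a), deontic closure gives O(¬d).
Premise 3, O(b → d), contraposes to O(¬d → ¬b); with O(¬d) we get O(¬b).
Premise 2, O(¬u → b), contraposes to O(¬b → u); with O(¬b) we get O(u).
Premise 4, O(s → ¬u), contraposes to O(u → ¬s); with O(u) we get O(¬s).
But premise 5, F(¬s), means O(s).
We now have both O(¬s) and O(s) — s is simultaneously obligatory and forbidden, violating the D-axiom.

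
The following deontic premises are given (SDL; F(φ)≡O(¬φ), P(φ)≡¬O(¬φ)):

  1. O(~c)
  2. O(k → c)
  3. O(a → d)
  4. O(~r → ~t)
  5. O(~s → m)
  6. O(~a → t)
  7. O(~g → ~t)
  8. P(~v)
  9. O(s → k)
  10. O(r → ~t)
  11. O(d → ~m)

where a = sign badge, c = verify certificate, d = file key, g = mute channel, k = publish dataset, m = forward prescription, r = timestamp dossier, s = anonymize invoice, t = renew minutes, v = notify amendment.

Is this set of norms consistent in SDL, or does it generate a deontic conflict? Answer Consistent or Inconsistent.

By case analysis on r: premise 10 gives O(r → ~t) and premise 4 gives O(~r → ~t), so O(~t) either way.
The contrapositive of premise 6 (O(~a → t)) is O(~t → a), and O(~t) is already established, so O(a).
From O(a) and premise 3, O(a → d), we obtain O(d).
From O(d) and premise 11, O(d → ~m), we obtain O(~m).
Premise 5, O(~s → m), contraposes to O(~m → s); with O(~m) we get O(s).
Applying K to premise 9 (O(s → k)) and O(s) yields O(k).
Premise 2 is O(k → c); since O(k), deontic closure gives O(c).
However, premise 1 gives O(~c).
We now have both O(c) and O(~c) — c is simultaneously obligatory and forbidden, violating the D-axiom.

Inconsistent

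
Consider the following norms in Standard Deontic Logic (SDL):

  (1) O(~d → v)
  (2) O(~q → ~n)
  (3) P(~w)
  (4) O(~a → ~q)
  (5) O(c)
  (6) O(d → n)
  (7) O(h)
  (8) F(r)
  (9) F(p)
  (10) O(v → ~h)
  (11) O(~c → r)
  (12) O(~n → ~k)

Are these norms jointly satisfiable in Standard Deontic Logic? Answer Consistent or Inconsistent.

Consistent

Premise 11 is O(~c → r), but O(~c) is not derivable from the premises, so it does not yield O(r).
So O(r) is not derivable, and the apparent clash with O(~r) does not arise.
A world satisfying every obligation exists (e.g. a=true, c=true, d=true, h=true, k=false, n=true, p=false, q=true, r=false, v=false, w=false); no atom is both obligatory and forbidden, so the set is consistent.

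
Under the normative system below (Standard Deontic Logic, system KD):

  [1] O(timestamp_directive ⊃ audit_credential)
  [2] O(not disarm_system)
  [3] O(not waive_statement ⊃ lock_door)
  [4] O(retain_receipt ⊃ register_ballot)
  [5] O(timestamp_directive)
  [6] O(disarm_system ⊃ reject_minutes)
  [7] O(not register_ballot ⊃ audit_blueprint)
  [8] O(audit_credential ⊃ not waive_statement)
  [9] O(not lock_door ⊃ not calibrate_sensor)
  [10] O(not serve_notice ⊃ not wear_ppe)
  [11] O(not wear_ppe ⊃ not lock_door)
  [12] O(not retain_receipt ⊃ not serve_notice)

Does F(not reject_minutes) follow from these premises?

No

Premise 6 is O(disarm_system ⊃ reject_minutes), but O(disarm_system) is not derivable from the premises, so it does not yield O(reject_minutes).
No other premise forces O(reject_minutes). An ideal world satisfying every premise can still have not reject_minutes true, so F(not reject_minutes) is not derivable.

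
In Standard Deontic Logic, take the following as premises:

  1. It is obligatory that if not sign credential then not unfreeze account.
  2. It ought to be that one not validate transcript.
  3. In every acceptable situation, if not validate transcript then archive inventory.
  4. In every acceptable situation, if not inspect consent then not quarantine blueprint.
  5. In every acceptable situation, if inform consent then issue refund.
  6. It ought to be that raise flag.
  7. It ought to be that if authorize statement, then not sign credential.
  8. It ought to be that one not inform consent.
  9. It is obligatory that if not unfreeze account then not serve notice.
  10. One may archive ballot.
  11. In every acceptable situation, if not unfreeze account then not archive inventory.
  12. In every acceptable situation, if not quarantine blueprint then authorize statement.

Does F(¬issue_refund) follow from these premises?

Premise 5 is O(inform_consent → issue_refund), but O(inform_consent) is not derivable from the premises, so it does not yield O(issue_refund).
No other premise forces O(issue_refund). An ideal world satisfying every premise can still have ¬issue_refund true, so F(¬issue_refund) is not derivable.

No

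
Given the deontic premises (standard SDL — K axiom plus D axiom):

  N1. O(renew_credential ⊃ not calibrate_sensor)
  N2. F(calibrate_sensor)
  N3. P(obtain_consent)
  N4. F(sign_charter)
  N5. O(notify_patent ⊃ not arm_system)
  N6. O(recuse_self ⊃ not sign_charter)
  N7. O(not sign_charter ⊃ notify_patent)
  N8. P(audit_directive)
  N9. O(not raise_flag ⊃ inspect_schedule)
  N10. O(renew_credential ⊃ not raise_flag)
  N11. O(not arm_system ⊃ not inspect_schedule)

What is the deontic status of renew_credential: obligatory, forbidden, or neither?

Forbidden

F(sign_charter) at premise 4 means O(not sign_charter).
Applying K to premise 7 (O(not sign_charter ⊃ notify_patent)) and O(not sign_charter) yields O(notify_patent).
Premise 5 is O(notify_patent ⊃ not arm_system); since O(notify_patent), deontic closure gives O(not arm_system).
From O(not arm_system) and premise 11, O(not arm_system ⊃ not inspect_schedule), we obtain O(not inspect_schedule).
The contrapositive of premise 9 (O(not raise_flag ⊃ inspect_schedule)) is O(not inspect_schedule ⊃ raise_flag), and O(not inspect_schedule) is already established, so O(raise_flag).
The contrapositive of premise 10 (O(renew_credential ⊃ not raise_flag)) is O(raise_flag ⊃ not renew_credential), and O(raise_flag) is already established, so O(not renew_credential).
Premises 1, 2, 3, 6, 8 do not contribute to this derivation.
Thus O(not renew_credential), which is F(renew_credential): renew_credential is forbidden.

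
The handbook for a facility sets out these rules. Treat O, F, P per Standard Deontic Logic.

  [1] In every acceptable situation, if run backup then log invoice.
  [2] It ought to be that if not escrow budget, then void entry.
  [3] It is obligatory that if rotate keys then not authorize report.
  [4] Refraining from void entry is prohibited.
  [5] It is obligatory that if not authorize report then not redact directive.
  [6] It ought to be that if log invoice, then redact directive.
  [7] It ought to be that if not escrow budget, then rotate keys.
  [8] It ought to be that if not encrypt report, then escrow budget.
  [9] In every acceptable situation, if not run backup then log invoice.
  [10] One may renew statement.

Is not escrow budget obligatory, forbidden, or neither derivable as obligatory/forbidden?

Premises 9 and 1 cover both cases: O(¬run_backup → log_invoice) and O(run_backup → log_invoice). Since ¬run_backup ∨ run_backup is a tautology, O(log_invoice) follows.
From O(log_invoice) and premise 6, O(log_invoice → redact_directive), we obtain O(redact_directive).
Premise 5, O(¬authorize_report → ¬redact_directive), contraposes to O(redact_directive → authorize_report); with O(redact_directive) we get O(authorize_report).
Premise 3 is O(rotate_keys → ¬authorize_report); contrapositively O(authorize_report → ¬rotate_keys). Since O(authorize_report) holds, K gives O(¬rotate_keys).
Premise 7 is O(¬escrow_budget → rotate_keys); contrapositively O(¬rotate_keys → escrow_budget). Since O(¬rotate_keys) holds, K gives O(escrow_budget).
Premises 2, 4, 8, 10 do not contribute to this derivation.
Thus O(escrow_budget), which is F(¬escrow_budget): ¬escrow_budget is forbidden.

Forbidden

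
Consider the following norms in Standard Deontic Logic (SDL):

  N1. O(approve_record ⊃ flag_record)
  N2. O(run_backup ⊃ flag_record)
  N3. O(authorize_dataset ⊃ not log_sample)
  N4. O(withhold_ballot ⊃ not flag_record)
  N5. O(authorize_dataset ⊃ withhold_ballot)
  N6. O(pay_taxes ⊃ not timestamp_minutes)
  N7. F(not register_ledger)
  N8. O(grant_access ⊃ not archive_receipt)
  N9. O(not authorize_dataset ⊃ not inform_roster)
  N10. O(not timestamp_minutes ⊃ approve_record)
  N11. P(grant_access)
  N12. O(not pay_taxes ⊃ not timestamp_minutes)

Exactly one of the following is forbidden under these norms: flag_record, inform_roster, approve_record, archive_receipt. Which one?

Premises 6 and 12 cover both cases: O(pay_taxes ⊃ not timestamp_minutes) and O(not pay_taxes ⊃ not timestamp_minutes). Since pay_taxes ∨ not pay_taxes is a tautology, O(not timestamp_minutes) follows.
With premise 10, O(not timestamp_minutes ⊃ approve_record), the K-axiom yields O(approve_record).
Premise 1 is O(approve_record ⊃ flag_record); since O(approve_record), deontic closure gives O(flag_record).
The contrapositive of premise 4 (O(withhold_ballot ⊃ not flag_record)) is O(flag_record ⊃ not withhold_ballot), and O(flag_record) is already established, so O(not withhold_ballot).
The contrapositive of premise 5 (O(authorize_dataset ⊃ withhold_ballot)) is O(not withhold_ballot ⊃ not authorize_dataset), and O(not withhold_ballot) is already established, so O(not authorize_dataset).
Applying K to premise 9 (O(not authorize_dataset ⊃ not inform_roster)) and O(not authorize_dataset) yields O(not inform_roster).
So O(not inform_roster) holds, i.e. inform_roster is forbidden. None of the other listed options is forbidden under the premises.

inform_roster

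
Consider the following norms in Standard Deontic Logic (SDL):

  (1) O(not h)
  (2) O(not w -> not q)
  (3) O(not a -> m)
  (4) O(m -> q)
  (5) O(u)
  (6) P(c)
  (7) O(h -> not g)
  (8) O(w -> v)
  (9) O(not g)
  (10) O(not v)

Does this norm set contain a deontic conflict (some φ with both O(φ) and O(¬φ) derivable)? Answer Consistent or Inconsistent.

Premise 7 is O(h -> not g); even if O(not g) held, inferring O(h) would be affirming the consequent — invalid.
So O(h) is not derivable, and the apparent clash with O(not h) does not arise.
A world satisfying every obligation exists (e.g. a=true, c=false, g=false, h=false, m=false, q=false, u=true, v=false, w=false); no atom is both obligatory and forbidden, so the set is consistent.

Consistent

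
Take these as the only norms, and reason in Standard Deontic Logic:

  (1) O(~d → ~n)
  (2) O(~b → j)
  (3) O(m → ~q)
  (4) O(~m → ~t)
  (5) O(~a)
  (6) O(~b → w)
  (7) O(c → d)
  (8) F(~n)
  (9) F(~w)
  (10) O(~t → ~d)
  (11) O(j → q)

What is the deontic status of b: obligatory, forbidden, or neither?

Obligatory

Premise 8, F(~n), is equivalent to O(n).
Premise 1 is O(~d → ~n); contrapositively O(n → d). Since O(n) holds, K gives O(d).
Premise 10, O(~t → ~d), contraposes to O(d → t); with O(d) we get O(t).
Premise 4 is O(~m → ~t); contrapositively O(t → m). Since O(t) holds, K gives O(m).
Applying K to premise 3 (O(m → ~q)) and O(m) yields O(~q).
The contrapositive of premise 11 (O(j → q)) is O(~q → ~j), and O(~q) is already established, so O(~j).
Premise 2 is O(~b → j); contrapositively O(~j → b). Since O(~j) holds, K gives O(b).
Premises 5, 6, 7, 9 do not contribute to this derivation.
Hence b is obligatory.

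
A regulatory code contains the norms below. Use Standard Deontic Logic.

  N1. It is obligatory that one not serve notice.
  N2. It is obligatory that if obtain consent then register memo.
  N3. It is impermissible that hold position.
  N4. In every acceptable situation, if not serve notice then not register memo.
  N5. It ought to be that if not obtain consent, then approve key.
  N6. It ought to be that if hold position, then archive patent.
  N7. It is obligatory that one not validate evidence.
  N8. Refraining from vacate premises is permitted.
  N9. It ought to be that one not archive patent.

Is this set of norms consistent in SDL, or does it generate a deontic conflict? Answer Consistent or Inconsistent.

Consistent

Premise 6 is O(hold_position → archive_patent), but O(hold_position) is not derivable from the premises, so it does not yield O(archive_patent).
So O(archive_patent) is not derivable, and the apparent clash with O(¬archive_patent) does not arise.
A world satisfying every obligation exists (e.g. approve_key=true, archive_patent=false, hold_position=false, obtain_consent=false, register_memo=false, serve_notice=false, vacate_premises=false, validate_evidence=false); no atom is both obligatory and forbidden, so the set is consistent.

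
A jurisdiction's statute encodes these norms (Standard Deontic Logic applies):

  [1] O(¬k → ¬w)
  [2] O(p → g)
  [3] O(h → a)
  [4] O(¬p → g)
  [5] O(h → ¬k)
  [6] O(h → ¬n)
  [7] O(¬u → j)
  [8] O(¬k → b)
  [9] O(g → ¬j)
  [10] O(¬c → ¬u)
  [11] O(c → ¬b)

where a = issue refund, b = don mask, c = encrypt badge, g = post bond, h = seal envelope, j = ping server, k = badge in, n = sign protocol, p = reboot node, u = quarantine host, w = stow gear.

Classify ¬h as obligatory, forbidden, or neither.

Obligatory

Premises 2 and 4 are O(p → g) and O(¬p → g); every ideal world satisfies p or ¬p, so in either case g holds — hence O(g).
From O(g) and premise 9, O(g → ¬j), we obtain O(¬j).
Premise 7 is O(¬u → j); contrapositively O(¬j → u). Since O(¬j) holds, K gives O(u).
Premise 10, O(¬c → ¬u), contraposes to O(u → c); with O(u) we get O(c).
Applying K to premise 11 (O(c → ¬b)) and O(c) yields O(¬b).
Premise 8, O(¬k → b), contraposes to O(¬b → k); with O(¬b) we get O(k).
Premise 5 is O(h → ¬k); contrapositively O(k → ¬h). Since O(k) holds, K gives O(¬h).
Premises 1, 3, 6 do not contribute to this derivation.
Hence ¬h is obligatory.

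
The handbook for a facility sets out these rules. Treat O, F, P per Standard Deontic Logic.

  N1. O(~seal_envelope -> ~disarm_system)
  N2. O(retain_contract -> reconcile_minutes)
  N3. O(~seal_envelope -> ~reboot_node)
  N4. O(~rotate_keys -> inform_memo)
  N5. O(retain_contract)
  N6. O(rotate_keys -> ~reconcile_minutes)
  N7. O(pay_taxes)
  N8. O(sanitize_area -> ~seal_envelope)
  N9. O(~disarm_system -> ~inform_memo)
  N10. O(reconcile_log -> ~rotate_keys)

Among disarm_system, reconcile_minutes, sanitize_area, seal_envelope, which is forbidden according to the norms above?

Premise 5 gives O(retain_contract).
Applying K to premise 2 (O(retain_contract -> reconcile_minutes)) and O(retain_contract) yields O(reconcile_minutes).
Premise 6 is O(rotate_keys -> ~reconcile_minutes); contrapositively O(reconcile_minutes -> ~rotate_keys). Since O(reconcile_minutes) holds, K gives O(~rotate_keys).
Premise 4 is O(~rotate_keys -> inform_memo); since O(~rotate_keys), deontic closure gives O(inform_memo).
Premise 9, O(~disarm_system -> ~inform_memo), contraposes to O(inform_memo -> disarm_system); with O(inform_memo) we get O(disarm_system).
Premise 1 is O(~seal_envelope -> ~disarm_system); contrapositively O(disarm_system -> seal_envelope). Since O(disarm_system) holds, K gives O(seal_envelope).
Premise 8, O(sanitize_area -> ~seal_envelope), contraposes to O(seal_envelope -> ~sanitize_area); with O(seal_envelope) we get O(~sanitize_area).
So O(~sanitize_area) holds, i.e. sanitize_area is forbidden. None of the other listed options is forbidden under the premises.

sanitize_area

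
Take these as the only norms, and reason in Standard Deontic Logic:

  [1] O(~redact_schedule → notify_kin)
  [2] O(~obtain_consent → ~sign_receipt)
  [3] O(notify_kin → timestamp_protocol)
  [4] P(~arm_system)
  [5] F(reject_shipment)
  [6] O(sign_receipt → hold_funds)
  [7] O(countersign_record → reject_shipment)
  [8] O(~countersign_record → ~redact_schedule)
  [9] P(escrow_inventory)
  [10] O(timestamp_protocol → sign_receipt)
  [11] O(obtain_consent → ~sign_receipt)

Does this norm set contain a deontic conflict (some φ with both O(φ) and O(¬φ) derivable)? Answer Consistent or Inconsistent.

Premises 2 and 11 are O(~obtain_consent → ~sign_receipt) and O(obtain_consent → ~sign_receipt); every ideal world satisfies ~obtain_consent or obtain_consent, so in either case ~sign_receipt holds — hence O(~sign_receipt).
Premise 10 is O(timestamp_protocol → sign_receipt); contrapositively O(~sign_receipt → ~timestamp_protocol). Since O(~sign_receipt) holds, K gives O(~timestamp_protocol).
Premise 3 is O(notify_kin → timestamp_protocol); contrapositively O(~timestamp_protocol → ~notify_kin). Since O(~timestamp_protocol) holds, K gives O(~notify_kin).
Premise 1 is O(~redact_schedule → notify_kin); contrapositively O(~notify_kin → redact_schedule). Since O(~notify_kin) holds, K gives O(redact_schedule).
Premise 8 is O(~countersign_record → ~redact_schedule); contrapositively O(redact_schedule → countersign_record). Since O(redact_schedule) holds, K gives O(countersign_record).
From O(countersign_record) and premise 7, O(countersign_record → reject_shipment), we obtain O(reject_shipment).
However, F(reject_shipment) at premise 5 amounts to O(~reject_shipment).
We now have both O(reject_shipment) and O(~reject_shipment) — reject_shipment is simultaneously obligatory and forbidden, violating the D-axiom.

Inconsistent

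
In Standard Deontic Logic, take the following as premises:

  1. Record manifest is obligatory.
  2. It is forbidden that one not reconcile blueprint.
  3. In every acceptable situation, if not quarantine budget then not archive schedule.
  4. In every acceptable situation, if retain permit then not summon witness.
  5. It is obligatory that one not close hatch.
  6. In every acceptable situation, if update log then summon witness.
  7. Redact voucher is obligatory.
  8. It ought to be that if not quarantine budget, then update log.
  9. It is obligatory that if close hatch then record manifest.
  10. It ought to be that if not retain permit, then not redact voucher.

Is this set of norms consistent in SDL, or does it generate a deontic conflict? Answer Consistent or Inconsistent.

Consistent

Premise 9 is O(close_hatch → record_manifest); even if O(record_manifest) held, inferring O(close_hatch) would be affirming the consequent — invalid.
So O(close_hatch) is not derivable, and the apparent clash with O(¬close_hatch) does not arise.
A world satisfying every obligation exists (e.g. archive_schedule=false, close_hatch=false, quarantine_budget=true, reconcile_blueprint=true, record_manifest=true, redact_voucher=true, retain_permit=true, summon_witness=false, update_log=false); no atom is both obligatory and forbidden, so the set is consistent.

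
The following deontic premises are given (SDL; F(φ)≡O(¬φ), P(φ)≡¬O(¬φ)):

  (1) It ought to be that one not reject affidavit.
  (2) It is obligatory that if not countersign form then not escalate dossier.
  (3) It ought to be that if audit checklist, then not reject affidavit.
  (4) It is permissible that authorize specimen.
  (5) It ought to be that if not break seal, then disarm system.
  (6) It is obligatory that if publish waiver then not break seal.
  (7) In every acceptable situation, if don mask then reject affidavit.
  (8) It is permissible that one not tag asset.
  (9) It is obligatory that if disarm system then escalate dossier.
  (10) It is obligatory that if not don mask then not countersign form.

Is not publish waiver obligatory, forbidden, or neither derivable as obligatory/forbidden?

Obligatory

Premise 1 states O(¬reject_affidavit) outright.
Premise 7 is O(don_mask → reject_affidavit); contrapositively O(¬reject_affidavit → ¬don_mask). Since O(¬reject_affidavit) holds, K gives O(¬don_mask).
Applying K to premise 10 (O(¬don_mask → ¬countersign_form)) and O(¬don_mask) yields O(¬countersign_form).
With premise 2, O(¬countersign_form → ¬escalate_dossier), the K-axiom yields O(¬escalate_dossier).
Premise 9, O(disarm_system → escalate_dossier), contraposes to O(¬escalate_dossier → ¬disarm_system); with O(¬escalate_dossier) we get O(¬disarm_system).
Premise 5 is O(¬break_seal → disarm_system); contrapositively O(¬disarm_system → break_seal). Since O(¬disarm_system) holds, K gives O(break_seal).
Premise 6, O(publish_waiver → ¬break_seal), contraposes to O(break_seal → ¬publish_waiver); with O(break_seal) we get O(¬publish_waiver).
Premises 3, 4, 8 do not contribute to this derivation.
Hence ¬publish_waiver is obligatory.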